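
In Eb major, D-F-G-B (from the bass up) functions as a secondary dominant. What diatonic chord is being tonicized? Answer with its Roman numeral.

vi

The chord is a dominant seventh chord on G.
A dominant resolves down a perfect fifth: G → C. In Eb major, C is scale degree 6, i.e. vi.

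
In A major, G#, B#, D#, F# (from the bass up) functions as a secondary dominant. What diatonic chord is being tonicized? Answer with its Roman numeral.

The chord is a dominant seventh chord on G#.
A dominant resolves down a perfect fifth: G# → C#. In A major, C# is scale degree 3, i.e. iii.

iii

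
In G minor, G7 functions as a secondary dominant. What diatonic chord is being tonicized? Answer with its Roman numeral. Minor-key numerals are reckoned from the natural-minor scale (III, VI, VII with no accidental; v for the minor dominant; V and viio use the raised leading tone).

iv

The chord is a dominant seventh chord on G.
A dominant resolves down a perfect fifth: G → C. In G minor, C is scale degree 4, i.e. iv.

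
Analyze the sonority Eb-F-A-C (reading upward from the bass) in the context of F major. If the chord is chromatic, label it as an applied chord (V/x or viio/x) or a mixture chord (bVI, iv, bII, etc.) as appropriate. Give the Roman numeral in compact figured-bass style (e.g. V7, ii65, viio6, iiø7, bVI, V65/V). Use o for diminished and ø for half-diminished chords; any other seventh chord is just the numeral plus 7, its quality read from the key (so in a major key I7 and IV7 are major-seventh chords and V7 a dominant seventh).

The pitches F-A-C-Eb form a dominant seventh chord rooted on F.
F is not a diatonic chord root with this quality in F major, but it lies a perfect fifth above Bb (IV), so the chord functions as an applied dominant of IV.
With Eb in the bass the chord is in third inversion, so the figured bass is 42.

V42/IV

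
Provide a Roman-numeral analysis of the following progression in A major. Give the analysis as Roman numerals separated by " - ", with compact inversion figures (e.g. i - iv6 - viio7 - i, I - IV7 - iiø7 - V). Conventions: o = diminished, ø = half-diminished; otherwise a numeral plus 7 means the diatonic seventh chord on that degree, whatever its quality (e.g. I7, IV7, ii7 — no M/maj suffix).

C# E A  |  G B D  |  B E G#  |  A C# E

I6 - bVII - V64 - I

C#-E-A has root A, degree 1 in A major, so I6.
G-B-D: G with this quality isn't in the key; it's bVII, borrowed from the parallel minor.
B-E-G#: root E is the dominant; major triad there is V64.
A-C#-E has root A, degree 1 in A major, so I.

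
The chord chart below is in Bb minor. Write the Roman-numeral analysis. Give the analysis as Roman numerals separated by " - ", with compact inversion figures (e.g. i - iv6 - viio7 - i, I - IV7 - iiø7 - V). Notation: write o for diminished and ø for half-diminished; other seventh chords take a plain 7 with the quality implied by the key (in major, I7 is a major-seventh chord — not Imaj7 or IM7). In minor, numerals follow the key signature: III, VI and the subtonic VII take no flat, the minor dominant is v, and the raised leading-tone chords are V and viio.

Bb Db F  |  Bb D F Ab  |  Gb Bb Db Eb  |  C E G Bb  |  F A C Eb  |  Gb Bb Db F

i - V7/iv - iv65 - V7/V - V7 - VI7

Bb-Db-F has root Bb, degree 1 in Bb minor, so i.
Bb-D-F-Ab: chromatic; Bb is V of iv, so V7/iv.
Gb-Bb-Db-Eb: minor seventh chord on Eb = scale degree 4 → iv65.
C-E-G-Bb is the secondary dominant of V (dominant seventh chord on C): V7/V.
F-A-C-Eb: root F is the dominant; dominant seventh chord there is V7.
Gb-Bb-Db-F: root Gb is the submediant; major seventh chord there is VI7.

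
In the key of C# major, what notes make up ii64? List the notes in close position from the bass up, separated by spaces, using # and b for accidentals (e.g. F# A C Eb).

A# D# F#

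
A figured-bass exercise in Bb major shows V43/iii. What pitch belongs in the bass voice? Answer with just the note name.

The applied chord V43/iii is rooted on A: A-C#-E-G.
The figure 43 means second inversion — the fifth is in the bass.

E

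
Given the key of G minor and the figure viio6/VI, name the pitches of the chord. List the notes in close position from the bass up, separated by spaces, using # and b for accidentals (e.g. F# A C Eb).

The slash marks an applied leading-tone chord: viio of VI. In G minor, VI is Eb, so the leading tone to it is D, a half step below.
Building a diminished triad on D gives D-F-Ab.
With the 6 figure the chord is in first inversion; from the bass F upward in close position it reads F-Ab-D.

F Ab D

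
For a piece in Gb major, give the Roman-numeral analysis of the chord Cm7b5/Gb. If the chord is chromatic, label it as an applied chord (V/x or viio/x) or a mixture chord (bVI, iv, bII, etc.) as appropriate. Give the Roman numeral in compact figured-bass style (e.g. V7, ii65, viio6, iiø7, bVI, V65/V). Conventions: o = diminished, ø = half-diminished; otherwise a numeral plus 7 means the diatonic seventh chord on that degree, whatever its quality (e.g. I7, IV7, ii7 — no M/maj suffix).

The pitches C-Eb-Gb-Bb form a half-diminished seventh chord rooted on C.
C sits a half step below Db (V in Gb major); a diminished chord there is the applied leading-tone chord of V.
With Gb in the bass the chord is in second inversion, so the figured bass is 43.

viiø43/V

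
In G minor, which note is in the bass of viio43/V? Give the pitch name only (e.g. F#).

G

The applied chord viio43/V is rooted on C#: C#-E-G-Bb.
The figure 43 means second inversion — the fifth is in the bass.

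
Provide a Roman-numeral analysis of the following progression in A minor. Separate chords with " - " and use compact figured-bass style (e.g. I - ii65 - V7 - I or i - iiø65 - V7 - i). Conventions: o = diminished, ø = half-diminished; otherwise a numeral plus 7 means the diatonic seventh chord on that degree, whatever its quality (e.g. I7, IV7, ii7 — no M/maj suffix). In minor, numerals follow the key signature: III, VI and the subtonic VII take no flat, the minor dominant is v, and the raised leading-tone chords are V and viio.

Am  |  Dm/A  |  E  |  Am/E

i - iv64 - V - i64

Am: root A is the tonic; minor triad there is i.
Dm/A: minor triad on D = scale degree 4 → iv64.
E: major triad on E = scale degree 5 → V.
Am/E: root A is the tonic; minor triad there is i64.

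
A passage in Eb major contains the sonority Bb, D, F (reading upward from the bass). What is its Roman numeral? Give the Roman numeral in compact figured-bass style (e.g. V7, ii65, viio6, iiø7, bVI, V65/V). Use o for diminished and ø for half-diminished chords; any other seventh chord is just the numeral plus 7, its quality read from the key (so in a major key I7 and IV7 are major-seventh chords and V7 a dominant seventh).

Stacked in thirds the chord is Bb-D-F: a major triad on Bb.
In Eb major, Bb is the dominant; the diatonic major triad there is V.

V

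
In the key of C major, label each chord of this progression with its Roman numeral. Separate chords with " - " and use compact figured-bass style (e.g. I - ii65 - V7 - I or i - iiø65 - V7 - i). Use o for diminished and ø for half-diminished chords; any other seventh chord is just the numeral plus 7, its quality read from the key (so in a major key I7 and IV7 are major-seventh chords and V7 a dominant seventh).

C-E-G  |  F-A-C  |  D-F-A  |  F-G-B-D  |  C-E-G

C-E-G: major triad on C = scale degree 1 → I.
F-A-C: major triad on F = scale degree 4 → IV.
D-F-A: root D is the supertonic; minor triad there is ii.
F-G-B-D: root G is the dominant; dominant seventh chord there is V42.
C-E-G has root C, degree 1 in C major, so I.

I - IV - ii - V42 - I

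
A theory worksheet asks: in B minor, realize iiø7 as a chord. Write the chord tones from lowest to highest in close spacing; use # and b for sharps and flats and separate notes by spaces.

In B minor, the second degree is C#, and the diatonic chord built there is a half-diminished seventh chord.
That chord is spelled C#-E-G-B.

C# E G B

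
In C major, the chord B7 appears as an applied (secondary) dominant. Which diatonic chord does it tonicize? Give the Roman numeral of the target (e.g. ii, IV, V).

iii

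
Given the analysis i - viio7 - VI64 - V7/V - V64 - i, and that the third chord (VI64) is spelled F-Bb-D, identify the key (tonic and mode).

VI64 is given as F-Bb-D — a major triad with root Bb.
VI64 on Bb implies Bb is the submediant; that puts the tonic at D, and the uppercase numeral fits minor mode.

D minor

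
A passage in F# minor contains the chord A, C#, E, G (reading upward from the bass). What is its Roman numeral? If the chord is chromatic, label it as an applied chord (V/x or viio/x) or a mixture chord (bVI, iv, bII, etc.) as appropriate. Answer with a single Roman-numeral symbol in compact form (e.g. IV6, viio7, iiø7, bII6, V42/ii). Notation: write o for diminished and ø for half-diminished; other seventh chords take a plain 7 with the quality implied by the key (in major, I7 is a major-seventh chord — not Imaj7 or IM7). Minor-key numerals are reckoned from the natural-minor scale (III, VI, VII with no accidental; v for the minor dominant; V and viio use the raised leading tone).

V7/VI

Stacked in thirds the chord is A-C#-E-G: a dominant seventh chord on A.
A is not a diatonic chord root with this quality in F# minor, but it lies a perfect fifth above D (VI), so the chord functions as an applied dominant of VI.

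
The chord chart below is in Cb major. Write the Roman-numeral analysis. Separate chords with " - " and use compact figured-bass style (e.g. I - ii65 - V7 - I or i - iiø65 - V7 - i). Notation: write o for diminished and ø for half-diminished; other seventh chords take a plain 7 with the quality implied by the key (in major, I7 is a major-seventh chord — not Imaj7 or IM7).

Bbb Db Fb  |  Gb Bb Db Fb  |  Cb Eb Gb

bVII - V7 - I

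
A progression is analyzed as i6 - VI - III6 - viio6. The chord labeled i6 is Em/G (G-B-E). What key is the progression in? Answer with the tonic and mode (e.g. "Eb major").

E minor

The anchor chord is a minor triad on E, labeled i6.
If E is scale degree 1 and the mode makes that degree carry a minor triad, the tonic is E and the mode is minor.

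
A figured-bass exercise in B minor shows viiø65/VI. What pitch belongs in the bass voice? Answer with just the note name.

A

The applied chord viiø65/VI is rooted on F#: F#-A-C-E.
The figure 65 means first inversion — the third is in the bass.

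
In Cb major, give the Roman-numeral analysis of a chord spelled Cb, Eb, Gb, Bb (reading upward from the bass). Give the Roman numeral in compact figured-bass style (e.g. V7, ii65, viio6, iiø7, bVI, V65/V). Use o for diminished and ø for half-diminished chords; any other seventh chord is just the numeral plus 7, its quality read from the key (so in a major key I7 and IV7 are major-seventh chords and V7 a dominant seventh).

Stacked in thirds the chord is Cb-Eb-Gb-Bb: a major seventh chord on Cb.
In Cb major, Cb is the tonic; the diatonic major seventh chord there is I7.

I7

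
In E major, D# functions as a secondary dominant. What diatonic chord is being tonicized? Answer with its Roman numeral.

iii

The chord is a major triad on D#.
A dominant resolves down a perfect fifth: D# → G#. In E major, G# is scale degree 3, i.e. iii.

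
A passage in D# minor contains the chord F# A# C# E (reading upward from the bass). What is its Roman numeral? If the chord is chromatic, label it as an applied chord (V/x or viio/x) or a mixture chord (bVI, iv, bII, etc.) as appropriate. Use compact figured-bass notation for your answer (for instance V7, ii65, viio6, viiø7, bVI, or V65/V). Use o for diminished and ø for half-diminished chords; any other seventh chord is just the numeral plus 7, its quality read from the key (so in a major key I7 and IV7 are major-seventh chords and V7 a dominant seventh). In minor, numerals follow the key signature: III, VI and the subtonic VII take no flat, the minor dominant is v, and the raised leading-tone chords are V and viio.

V7/VI

Stacked in thirds the chord is F#-A#-C#-E: a dominant seventh chord on F#.
F# is not a diatonic chord root with this quality in D# minor, but it lies a perfect fifth above B (VI), so the chord functions as an applied dominant of VI.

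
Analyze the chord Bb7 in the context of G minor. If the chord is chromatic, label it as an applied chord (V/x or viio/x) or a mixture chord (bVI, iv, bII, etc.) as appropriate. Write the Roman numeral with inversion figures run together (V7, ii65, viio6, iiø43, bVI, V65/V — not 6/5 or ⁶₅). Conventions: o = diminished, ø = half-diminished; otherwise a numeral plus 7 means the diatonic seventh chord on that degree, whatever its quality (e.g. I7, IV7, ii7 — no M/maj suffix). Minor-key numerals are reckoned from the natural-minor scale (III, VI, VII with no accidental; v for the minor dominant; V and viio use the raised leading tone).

Stacked in thirds the chord is Bb-D-F-Ab: a dominant seventh chord on Bb.
Bb is not a diatonic chord root with this quality in G minor, but it lies a perfect fifth above Eb (VI), so the chord functions as an applied dominant of VI.

V7/VI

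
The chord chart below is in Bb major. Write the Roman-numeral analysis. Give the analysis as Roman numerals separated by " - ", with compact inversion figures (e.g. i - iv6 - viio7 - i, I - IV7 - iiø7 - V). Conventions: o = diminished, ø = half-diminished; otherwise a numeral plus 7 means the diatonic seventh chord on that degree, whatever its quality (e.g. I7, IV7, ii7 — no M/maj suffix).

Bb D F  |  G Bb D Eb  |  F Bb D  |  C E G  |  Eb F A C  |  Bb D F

Bb-D-F: major triad on Bb = scale degree 1 → I.
G-Bb-D-Eb: root Eb is the subdominant; major seventh chord there is IV65.
F-Bb-D has root Bb, degree 1 in Bb major, so I64.
C-E-G: a major triad on C, the applied dominant of V → V/V.
Eb-F-A-C has root F, degree 5 in Bb major, so V42.
Bb-D-F has root Bb, degree 1 in Bb major, so I.

I - IV65 - I64 - V/V - V42 - I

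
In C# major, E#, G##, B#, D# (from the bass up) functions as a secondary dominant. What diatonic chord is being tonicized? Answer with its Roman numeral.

The chord is a dominant seventh chord on E#.
A dominant resolves down a perfect fifth: E# → A#. In C# major, A# is scale degree 6, i.e. vi.

vi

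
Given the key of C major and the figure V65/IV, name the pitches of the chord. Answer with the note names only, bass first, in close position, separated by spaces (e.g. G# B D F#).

The slash means an applied dominant: we want the dominant of IV. In C major, IV is F major, and its dominant is built on C.
Building a dominant seventh chord on C gives C-E-G-Bb.
With the 65 figure the chord is in first inversion; from the bass E upward in close position it reads E-G-Bb-C.

E G Bb C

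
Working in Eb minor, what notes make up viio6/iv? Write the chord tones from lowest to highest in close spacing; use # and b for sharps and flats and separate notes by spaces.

viio6/iv is a secondary leading-tone chord. The target iv is Ab in Eb minor; the applied chord is rooted a semitone below, on G.
Building a diminished triad on G gives G-Bb-Db.
With the 6 figure the chord is in first inversion; from the bass Bb upward in close position it reads Bb-Db-G.

Bb Db G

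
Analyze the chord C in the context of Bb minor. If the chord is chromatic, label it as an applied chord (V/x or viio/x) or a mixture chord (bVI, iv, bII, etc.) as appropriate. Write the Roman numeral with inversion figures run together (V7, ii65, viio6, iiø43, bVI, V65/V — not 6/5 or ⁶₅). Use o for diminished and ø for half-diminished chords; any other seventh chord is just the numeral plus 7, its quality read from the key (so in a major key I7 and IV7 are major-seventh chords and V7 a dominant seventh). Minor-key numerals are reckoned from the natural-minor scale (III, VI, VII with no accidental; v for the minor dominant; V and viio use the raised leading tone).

Stacked in thirds the chord is C-E-G: a major triad on C.
C is not a diatonic chord root with this quality in Bb minor, but it lies a perfect fifth above F (V), so the chord functions as an applied dominant of V.

V/V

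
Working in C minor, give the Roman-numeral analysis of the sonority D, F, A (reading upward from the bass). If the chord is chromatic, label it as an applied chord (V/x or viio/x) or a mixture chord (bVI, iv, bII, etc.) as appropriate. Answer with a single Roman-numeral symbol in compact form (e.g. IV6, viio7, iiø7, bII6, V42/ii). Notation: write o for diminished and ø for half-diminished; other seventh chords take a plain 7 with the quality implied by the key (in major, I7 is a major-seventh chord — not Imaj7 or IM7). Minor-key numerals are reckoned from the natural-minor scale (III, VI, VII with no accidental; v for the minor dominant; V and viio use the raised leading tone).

ii

The pitches D-F-A form a minor triad rooted on D.
D is the second degree of C minor. This is the minor supertonic, borrowed from the parallel major (the Dorian ii).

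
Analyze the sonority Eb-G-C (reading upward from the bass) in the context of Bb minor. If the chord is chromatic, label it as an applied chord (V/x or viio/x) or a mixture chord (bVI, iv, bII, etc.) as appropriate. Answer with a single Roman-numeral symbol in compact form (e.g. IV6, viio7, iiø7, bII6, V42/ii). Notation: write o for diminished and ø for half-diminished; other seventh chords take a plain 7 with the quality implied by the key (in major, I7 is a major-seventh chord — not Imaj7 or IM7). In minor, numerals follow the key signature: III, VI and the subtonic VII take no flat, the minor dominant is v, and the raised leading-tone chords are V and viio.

ii6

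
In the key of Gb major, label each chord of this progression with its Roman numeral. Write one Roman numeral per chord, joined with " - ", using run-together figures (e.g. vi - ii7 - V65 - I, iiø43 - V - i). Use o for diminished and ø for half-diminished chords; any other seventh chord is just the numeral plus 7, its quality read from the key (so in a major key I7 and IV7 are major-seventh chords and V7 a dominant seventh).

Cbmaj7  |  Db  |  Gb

IV7 - V - I

Cbmaj7 has root Cb, degree 4 in Gb major, so IV7.
Db has root Db, degree 5 in Gb major, so V.
Gb: major triad on Gb = scale degree 1 → I.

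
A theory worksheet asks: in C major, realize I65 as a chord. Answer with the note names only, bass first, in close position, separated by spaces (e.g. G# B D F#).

E G B C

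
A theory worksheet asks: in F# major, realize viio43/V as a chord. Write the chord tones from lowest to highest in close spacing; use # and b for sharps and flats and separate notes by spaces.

F# A B# D#

The slash marks an applied leading-tone chord: viio of V. In F# major, V is C#, so the leading tone to it is B#, a half step below.
Building a fully diminished seventh chord on B# gives B#-D#-F#-A.
The figured bass 43 indicates second inversion, placing the fifth (F#) in the bass: F#-A-B#-D#.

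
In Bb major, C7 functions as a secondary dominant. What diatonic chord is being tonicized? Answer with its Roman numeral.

V

The chord is a dominant seventh chord on C.
A dominant resolves down a perfect fifth: C → F. In Bb major, F is scale degree 5, i.e. V.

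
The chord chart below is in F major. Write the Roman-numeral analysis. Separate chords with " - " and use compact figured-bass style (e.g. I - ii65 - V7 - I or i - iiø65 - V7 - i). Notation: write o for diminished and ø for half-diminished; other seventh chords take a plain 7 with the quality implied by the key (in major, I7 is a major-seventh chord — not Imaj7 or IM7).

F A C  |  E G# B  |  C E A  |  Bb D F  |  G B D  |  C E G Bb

I - V/iii - iii6 - IV - V/V - V7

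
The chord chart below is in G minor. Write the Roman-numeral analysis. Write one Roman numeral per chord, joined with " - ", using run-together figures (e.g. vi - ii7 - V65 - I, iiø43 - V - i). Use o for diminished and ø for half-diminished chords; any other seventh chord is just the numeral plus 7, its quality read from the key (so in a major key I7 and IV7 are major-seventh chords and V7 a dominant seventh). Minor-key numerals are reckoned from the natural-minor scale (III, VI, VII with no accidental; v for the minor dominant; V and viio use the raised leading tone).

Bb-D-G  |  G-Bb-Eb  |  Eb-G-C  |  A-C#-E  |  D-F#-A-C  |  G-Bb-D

i6 - VI6 - iv6 - V/V - V7 - i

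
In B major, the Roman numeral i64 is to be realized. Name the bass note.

F#

i in B major has root B; the chord is B-D-F#.
The figure 64 means second inversion — the fifth is in the bass.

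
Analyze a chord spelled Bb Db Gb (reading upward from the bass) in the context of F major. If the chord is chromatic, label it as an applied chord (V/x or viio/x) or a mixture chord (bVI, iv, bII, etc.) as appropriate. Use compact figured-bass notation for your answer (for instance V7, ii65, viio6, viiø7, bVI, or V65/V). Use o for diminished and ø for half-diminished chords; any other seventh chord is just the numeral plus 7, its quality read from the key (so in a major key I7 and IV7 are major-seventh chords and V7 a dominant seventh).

bII6

The pitches Gb-Bb-Db form a major triad rooted on Gb.
Gb is the lowered second degree of F major (diatonic 2 would be G). This is the Neapolitan sixth — a major triad on the lowered second degree, here in its customary first inversion.
With Bb in the bass the chord is in first inversion, so the figured bass is 6.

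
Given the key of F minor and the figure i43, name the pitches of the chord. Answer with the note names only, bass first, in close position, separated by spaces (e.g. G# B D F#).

In F minor, the first degree is F, and the diatonic chord built there is a minor seventh chord.
Stacking thirds from F gives F-Ab-C-Eb.
The figured bass 43 indicates second inversion, placing the fifth (C) in the bass: C-Eb-F-Ab.

C Eb F Ab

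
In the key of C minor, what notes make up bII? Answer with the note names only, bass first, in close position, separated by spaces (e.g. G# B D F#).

Scale degree 2 in C minor is D; lowering it a half step gives Db. bII is the Neapolitan chord — a major triad on the lowered second degree.
So the chord is Db-F-Ab, a major triad.

Db F Ab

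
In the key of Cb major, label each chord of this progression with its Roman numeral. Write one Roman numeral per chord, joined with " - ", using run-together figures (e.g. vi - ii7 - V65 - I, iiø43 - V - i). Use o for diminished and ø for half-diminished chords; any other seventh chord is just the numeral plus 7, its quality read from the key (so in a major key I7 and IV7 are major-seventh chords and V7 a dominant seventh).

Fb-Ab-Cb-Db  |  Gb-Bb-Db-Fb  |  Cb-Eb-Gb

ii65 - V7 - I

Fb-Ab-Cb-Db: root Db is the supertonic; minor seventh chord there is ii65.
Gb-Bb-Db-Fb: root Gb is the dominant; dominant seventh chord there is V7.
Cb-Eb-Gb has root Cb, degree 1 in Cb major, so I.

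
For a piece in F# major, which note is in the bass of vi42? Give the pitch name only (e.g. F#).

C#

vi in F# major has root D#; the chord is D#-F#-A#-C#.
The figure 42 means third inversion — the seventh is in the bass.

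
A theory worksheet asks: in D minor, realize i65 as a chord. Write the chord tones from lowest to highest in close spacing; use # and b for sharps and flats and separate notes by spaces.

F A C D

The numeral's case and figure indicate a minor seventh chord. In D minor its root, the tonic, is D.
Stacking thirds from D gives D-F-A-C.
The figured bass 65 indicates first inversion, placing the third (F) in the bass: F-A-C-D.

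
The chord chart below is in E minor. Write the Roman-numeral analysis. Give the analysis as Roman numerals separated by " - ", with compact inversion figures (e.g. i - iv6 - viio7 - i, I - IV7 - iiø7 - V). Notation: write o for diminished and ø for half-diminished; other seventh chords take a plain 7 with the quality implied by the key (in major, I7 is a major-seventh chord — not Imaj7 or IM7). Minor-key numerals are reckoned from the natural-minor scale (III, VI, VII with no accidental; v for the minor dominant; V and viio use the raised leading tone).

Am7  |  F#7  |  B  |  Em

Am7: root A is the subdominant; minor seventh chord there is iv7.
F#7: a dominant seventh chord on F#, the applied dominant of V → V7/V.
B has root B, degree 5 in E minor, so V.
Em: root E is the tonic; minor triad there is i.

iv7 - V7/V - V - i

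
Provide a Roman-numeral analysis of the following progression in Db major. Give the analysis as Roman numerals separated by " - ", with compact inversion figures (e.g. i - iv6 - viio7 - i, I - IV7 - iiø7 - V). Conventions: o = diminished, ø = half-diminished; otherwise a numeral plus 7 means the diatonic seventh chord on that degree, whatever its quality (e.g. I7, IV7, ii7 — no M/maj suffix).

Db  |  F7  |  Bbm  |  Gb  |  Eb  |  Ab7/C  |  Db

Db: root Db is the tonic; major triad there is I.
F7: a dominant seventh chord on F, the applied dominant of vi → V7/vi.
Bbm: minor triad on Bb = scale degree 6 → vi.
Gb: major triad on Gb = scale degree 4 → IV.
Eb: chromatic; Eb is V of V, so V/V.
Ab7/C has root Ab, degree 5 in Db major, so V65.
Db: root Db is the tonic; major triad there is I.

I - V7/vi - vi - IV - V/V - V65 - I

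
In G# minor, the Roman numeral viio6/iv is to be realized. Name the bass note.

D#

The applied chord viio6/iv is rooted on B#: B#-D#-F#.
The figure 6 means first inversion — the third is in the bass.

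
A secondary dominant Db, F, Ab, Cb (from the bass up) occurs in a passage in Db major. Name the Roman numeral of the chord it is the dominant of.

IV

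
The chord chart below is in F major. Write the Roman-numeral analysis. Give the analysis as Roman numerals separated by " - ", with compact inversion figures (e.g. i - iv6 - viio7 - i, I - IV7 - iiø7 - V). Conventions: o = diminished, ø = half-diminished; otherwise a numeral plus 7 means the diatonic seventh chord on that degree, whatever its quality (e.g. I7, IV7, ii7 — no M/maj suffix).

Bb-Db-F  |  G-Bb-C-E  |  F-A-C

iv - V43 - I

Bb-Db-F is non-diatonic — iv, a mixture chord from F minor.
G-Bb-C-E has root C, degree 5 in F major, so V43.
F-A-C has root F, degree 1 in F major, so I.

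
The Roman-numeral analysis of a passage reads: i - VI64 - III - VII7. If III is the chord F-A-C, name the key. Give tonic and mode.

III is given as F-A-C — a major triad with root F.
III on F implies F is the mediant; that puts the tonic at D, and the uppercase numeral fits minor mode.

D minor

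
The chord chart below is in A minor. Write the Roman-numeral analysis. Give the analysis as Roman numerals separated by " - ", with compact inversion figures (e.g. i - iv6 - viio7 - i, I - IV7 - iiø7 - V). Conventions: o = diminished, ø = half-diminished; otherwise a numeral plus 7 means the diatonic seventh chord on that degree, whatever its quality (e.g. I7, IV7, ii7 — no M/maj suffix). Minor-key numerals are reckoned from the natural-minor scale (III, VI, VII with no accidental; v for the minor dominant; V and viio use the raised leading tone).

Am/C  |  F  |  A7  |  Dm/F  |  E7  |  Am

i6 - VI - V7/iv - iv6 - V7 - i

Am/C: root A is the tonic; minor triad there is i6.
F has root F, degree 6 in A minor, so VI.
A7: a dominant seventh chord on A, the applied dominant of iv → V7/iv.
Dm/F: root D is the subdominant; minor triad there is iv6.
E7: root E is the dominant; dominant seventh chord there is V7.
Am: minor triad on A = scale degree 1 → i.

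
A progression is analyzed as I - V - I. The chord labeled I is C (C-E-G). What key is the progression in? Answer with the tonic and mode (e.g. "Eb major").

C major

The chord C is a major triad rooted on C; its label is I.
If C is scale degree 1 and the mode makes that degree carry a major triad, the tonic is C and the mode is major.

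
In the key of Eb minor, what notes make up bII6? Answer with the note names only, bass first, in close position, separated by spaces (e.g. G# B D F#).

Ab Cb Fb

bII6 is the Neapolitan sixth — a major triad on the lowered second degree, here in its customary first inversion. In Eb minor that root is Fb.
So the chord is Fb-Ab-Cb.
With the 6 figure the chord is in first inversion; from the bass Ab upward in close position it reads Ab-Cb-Fb.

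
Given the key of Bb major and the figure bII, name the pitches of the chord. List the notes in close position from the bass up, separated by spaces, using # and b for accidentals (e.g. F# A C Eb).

Cb Eb Gb

bII is the Neapolitan chord — a major triad on the lowered second degree. In Bb major that root is Cb.
So the chord is Cb-Eb-Gb.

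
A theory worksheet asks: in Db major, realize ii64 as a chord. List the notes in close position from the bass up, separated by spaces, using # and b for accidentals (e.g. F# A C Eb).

Bb Eb Gb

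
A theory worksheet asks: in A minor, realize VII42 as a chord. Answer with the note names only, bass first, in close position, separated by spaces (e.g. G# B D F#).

F G B D

The numeral's case and figure indicate a dominant seventh chord. In A minor its root, the subtonic, is G.
Stacking thirds from G gives G-B-D-F.
With the 42 figure the chord is in third inversion; from the bass F upward in close position it reads F-G-B-D.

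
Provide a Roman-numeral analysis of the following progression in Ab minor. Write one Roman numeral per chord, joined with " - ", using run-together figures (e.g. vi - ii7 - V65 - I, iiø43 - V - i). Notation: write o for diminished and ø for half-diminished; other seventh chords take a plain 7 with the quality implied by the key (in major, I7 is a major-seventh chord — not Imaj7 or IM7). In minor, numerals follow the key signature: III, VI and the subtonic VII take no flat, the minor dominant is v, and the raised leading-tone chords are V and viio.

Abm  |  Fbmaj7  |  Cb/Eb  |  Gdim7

i - VI7 - III6 - viio7

Abm: root Ab is the tonic; minor triad there is i.
Fbmaj7: root Fb is the submediant; major seventh chord there is VI7.
Cb/Eb: major triad on Cb = scale degree 3 → III6.
Gdim7 has root G, degree 7 in Ab minor, so viio7.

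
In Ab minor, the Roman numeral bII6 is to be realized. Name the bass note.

Db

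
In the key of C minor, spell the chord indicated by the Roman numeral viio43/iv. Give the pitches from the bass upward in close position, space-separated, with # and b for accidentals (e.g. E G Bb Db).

The slash marks an applied leading-tone chord: viio of iv. In C minor, iv is F, so the leading tone to it is E, a half step below.
Building a fully diminished seventh chord on E gives E-G-Bb-Db.
With the 43 figure the chord is in second inversion; from the bass Bb upward in close position it reads Bb-Db-E-G.

Bb Db E G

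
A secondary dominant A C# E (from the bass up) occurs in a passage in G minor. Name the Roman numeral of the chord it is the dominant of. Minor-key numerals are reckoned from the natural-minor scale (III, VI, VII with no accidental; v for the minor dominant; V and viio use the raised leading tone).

The chord is a major triad on A.
A dominant resolves down a perfect fifth: A → D. In G minor, D is scale degree 5, i.e. V.

V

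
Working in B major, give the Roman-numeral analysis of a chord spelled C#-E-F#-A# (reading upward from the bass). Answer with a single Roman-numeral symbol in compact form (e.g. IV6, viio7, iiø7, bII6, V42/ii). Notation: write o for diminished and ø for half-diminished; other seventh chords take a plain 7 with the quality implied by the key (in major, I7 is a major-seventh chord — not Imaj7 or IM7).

Stacked in thirds the chord is F#-A#-C#-E: a dominant seventh chord on F#.
F# is scale degree 5 in B major, and a dominant seventh chord on that degree is written V7.
With C# in the bass the chord is in second inversion, so the figured bass is 43.

V43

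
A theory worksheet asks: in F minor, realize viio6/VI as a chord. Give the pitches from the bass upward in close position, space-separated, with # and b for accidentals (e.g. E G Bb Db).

Eb Gb C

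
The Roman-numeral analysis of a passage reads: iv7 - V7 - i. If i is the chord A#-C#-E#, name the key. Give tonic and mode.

A# minor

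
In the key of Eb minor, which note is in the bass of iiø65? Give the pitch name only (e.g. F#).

Ab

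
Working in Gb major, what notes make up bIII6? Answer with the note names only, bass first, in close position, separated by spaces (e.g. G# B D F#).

bIII6 is a major triad on the lowered third degree, borrowed from the parallel minor. In Gb major that root is Bbb.
So the chord is Bbb-Db-Fb.
The figured bass 6 indicates first inversion, placing the third (Db) in the bass: Db-Fb-Bbb.

Db Fb Bbb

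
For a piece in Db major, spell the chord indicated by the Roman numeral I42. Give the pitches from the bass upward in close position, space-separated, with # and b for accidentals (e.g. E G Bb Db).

C Db F Ab

In Db major, the tonic is Db, and the diatonic chord built there is a major seventh chord.
That chord is spelled Db-F-Ab-C.
With the 42 figure the chord is in third inversion; from the bass C upward in close position it reads C-Db-F-Ab.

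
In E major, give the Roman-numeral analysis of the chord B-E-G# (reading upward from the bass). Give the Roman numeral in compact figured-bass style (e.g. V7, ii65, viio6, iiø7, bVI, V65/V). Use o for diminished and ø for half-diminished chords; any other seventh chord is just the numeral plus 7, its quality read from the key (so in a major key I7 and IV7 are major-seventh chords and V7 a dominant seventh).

I64

Stacked in thirds the chord is E-G#-B: a major triad on E.
In E major, E is the tonic; the diatonic major triad there is I.
With B in the bass the chord is in second inversion, so the figured bass is 64.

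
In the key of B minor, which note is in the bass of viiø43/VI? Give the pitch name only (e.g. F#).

C

The applied chord viiø43/VI is rooted on F#: F#-A-C-E.
The figure 43 means second inversion — the fifth is in the bass.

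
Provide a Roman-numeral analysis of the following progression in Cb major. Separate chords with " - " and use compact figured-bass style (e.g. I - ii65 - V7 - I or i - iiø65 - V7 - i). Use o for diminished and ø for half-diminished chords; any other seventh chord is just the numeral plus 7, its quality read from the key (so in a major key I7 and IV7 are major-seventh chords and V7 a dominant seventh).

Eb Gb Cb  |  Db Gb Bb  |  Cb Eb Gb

I6 - V64 - I

Eb-Gb-Cb: root Cb is the tonic; major triad there is I6.
Db-Gb-Bb: root Gb is the dominant; major triad there is V64.
Cb-Eb-Gb: root Cb is the tonic; major triad there is I.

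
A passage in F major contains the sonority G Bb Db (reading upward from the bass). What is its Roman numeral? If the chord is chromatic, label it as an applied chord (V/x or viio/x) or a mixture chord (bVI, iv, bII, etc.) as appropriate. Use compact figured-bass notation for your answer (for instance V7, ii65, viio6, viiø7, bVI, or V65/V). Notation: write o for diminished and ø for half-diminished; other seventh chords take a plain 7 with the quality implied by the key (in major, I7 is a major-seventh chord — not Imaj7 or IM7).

iio

The pitches G-Bb-Db form a diminished triad rooted on G.
G is the second degree of F major. This is the diminished supertonic triad, borrowed from the parallel minor.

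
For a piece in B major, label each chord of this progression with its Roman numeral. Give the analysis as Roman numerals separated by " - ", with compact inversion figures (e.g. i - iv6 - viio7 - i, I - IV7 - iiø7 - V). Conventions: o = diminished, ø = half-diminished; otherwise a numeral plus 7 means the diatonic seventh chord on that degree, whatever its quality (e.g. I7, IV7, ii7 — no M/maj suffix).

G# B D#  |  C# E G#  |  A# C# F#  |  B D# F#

G#-B-D# has root G#, degree 6 in B major, so vi.
C#-E-G# has root C#, degree 2 in B major, so ii.
A#-C#-F#: root F# is the dominant; major triad there is V6.
B-D#-F# has root B, degree 1 in B major, so I.

vi - ii - V6 - I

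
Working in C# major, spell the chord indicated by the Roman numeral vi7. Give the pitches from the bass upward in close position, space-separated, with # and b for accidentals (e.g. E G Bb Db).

A# C# E# G#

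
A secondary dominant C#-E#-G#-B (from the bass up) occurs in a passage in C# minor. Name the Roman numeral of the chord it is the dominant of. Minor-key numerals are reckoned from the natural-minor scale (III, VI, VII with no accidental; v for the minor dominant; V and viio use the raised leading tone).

iv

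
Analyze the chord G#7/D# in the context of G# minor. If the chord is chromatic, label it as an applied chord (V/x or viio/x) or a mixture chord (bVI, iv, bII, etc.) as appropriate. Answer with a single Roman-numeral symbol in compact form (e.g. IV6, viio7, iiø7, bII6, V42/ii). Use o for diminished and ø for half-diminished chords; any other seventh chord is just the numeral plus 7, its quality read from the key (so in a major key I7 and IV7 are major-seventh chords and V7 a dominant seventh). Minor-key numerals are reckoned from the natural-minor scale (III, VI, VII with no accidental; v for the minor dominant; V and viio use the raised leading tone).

The pitches G#-B#-D#-F# form a dominant seventh chord rooted on G#.
G# is not a diatonic chord root with this quality in G# minor, but it lies a perfect fifth above C# (iv), so the chord functions as an applied dominant of iv.
With D# in the bass the chord is in second inversion, so the figured bass is 43.

V43/iv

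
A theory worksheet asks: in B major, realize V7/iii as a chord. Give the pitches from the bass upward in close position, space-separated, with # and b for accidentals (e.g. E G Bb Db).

A# C## E# G#

V7/iii is a secondary dominant — the dominant seventh of iii. iii in B major is D#, so the applied chord's root is A#, a perfect fifth above.
Building a dominant seventh chord on A# gives A#-C##-E#-G#.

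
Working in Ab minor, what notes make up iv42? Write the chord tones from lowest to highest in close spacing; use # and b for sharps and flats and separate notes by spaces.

In Ab minor, scale degree 4 is Db, and the diatonic chord built there is a minor seventh chord.
Stacking thirds from Db gives Db-Fb-Ab-Cb.
With the 42 figure the chord is in third inversion; from the bass Cb upward in close position it reads Cb-Db-Fb-Ab.

Cb Db Fb Ab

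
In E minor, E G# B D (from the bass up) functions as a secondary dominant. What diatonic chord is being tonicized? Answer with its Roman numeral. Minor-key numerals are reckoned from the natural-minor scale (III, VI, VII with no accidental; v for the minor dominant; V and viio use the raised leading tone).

The chord is a dominant seventh chord on E.
A dominant resolves down a perfect fifth: E → A. In E minor, A is scale degree 4, i.e. iv.

iv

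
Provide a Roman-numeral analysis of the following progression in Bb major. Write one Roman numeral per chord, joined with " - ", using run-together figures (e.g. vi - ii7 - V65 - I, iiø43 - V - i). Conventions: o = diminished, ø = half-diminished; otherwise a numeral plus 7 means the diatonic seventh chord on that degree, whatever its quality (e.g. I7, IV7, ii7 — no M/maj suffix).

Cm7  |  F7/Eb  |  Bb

Cm7 has root C, degree 2 in Bb major, so ii7.
F7/Eb has root F, degree 5 in Bb major, so V42.
Bb has root Bb, degree 1 in Bb major, so I.

ii7 - V42 - I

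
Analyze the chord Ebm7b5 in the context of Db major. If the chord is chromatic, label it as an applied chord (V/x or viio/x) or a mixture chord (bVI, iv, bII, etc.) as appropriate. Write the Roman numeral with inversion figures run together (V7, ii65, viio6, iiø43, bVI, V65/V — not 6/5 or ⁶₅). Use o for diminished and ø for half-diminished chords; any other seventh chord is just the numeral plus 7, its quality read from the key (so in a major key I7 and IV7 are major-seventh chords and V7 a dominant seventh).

iiø7

The pitches Eb-Gb-Bbb-Db form a half-diminished seventh chord rooted on Eb.
Eb is the second degree of Db major. This is the half-diminished supertonic seventh, borrowed from the parallel minor.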